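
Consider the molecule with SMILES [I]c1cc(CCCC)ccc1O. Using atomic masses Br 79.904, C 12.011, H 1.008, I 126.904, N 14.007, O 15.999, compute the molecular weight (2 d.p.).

276.12 g/mol

First, the molecular formula is C10H13IO (counting implicit H from valence).
  C: 10 × 12.011 = 120.110
  H: 13 × 1.008 = 13.104
  I: 1 × 126.904 = 126.904
  O: 1 × 15.999 = 15.999
Sum: 10×12.011 + 13×1.008 + 1×126.904 + 1×15.999 = 276.117 → 276.12 g/mol.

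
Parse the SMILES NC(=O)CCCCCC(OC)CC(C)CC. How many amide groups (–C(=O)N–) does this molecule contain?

1

The amide motif appears at heavy-atom position 2 in the SMILES.
Other groups present: 1 ether.
Amide count: 1.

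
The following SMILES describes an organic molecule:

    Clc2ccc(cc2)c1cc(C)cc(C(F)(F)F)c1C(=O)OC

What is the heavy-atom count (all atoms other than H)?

Every atom symbol written in the SMILES (organic subset) is one heavy atom; implicit H are not written.
Heavy atoms by element → C:16, Cl:1, F:3, O:2.
Total: 22.

22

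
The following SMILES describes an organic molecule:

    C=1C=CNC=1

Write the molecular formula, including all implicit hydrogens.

Walk through each heavy atom and fill implicit hydrogens from standard valence (C 4, N 3, O 2, S 2, halogen 1):
  atom 1: C, bond orders sum to 3 (valence 4) → 1 H
  atom 2: C, bond orders sum to 3 (valence 4) → 1 H
  atom 3: C, bond orders sum to 3 (valence 4) → 1 H
  atom 4: N, bond orders sum to 2 (valence 3) → 1 H
  atom 5: C, bond orders sum to 3 (valence 4) → 1 H
Totals → C:4, H:5, N:1.
In Hill order: C4H5N.

C4H5N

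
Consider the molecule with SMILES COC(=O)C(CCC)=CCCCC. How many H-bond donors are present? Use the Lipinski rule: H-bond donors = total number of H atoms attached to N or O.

0

Donors: find every N or O and count the H atoms it carries.
  atom 2 (O): bond orders sum to 2 → 0 H
  atom 4 (O): bond orders sum to 2 → 0 H
Lipinski HBD = 0.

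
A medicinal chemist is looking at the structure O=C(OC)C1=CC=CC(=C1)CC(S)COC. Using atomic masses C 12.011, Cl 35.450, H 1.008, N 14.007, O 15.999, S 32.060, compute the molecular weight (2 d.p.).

First, the molecular formula is C12H16O3S (counting implicit H from valence).
  C: 12 × 12.011 = 144.132
  H: 16 × 1.008 = 16.128
  O: 3 × 15.999 = 47.997
  S: 1 × 32.060 = 32.060
Sum: 12×12.011 + 16×1.008 + 3×15.999 + 1×32.060 = 240.317 → 240.32 g/mol.

240.32 g/mol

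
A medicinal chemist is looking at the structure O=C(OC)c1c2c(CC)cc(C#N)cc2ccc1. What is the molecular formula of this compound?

Walk through each heavy atom and fill implicit hydrogens from standard valence (C 4, N 3, O 2, S 2, halogen 1); for lowercase aromatic atoms, an aromatic c carries 1 H when it has two neighbours and 0 H with three, and aromatic n carries 0 H:
  atom 1: O, bond orders sum to 2 (valence 2) → 0 H
  atom 2: C, bond orders sum to 4 (valence 4) → 0 H
  atom 3: O, bond orders sum to 2 (valence 2) → 0 H
  atom 4: C, bond orders sum to 1 (valence 4) → 3 H
  atom 5: aromatic c, 3 neighbours → 0 H
  atom 6: aromatic c, 3 neighbours → 0 H
  atom 7: aromatic c, 3 neighbours → 0 H
  atom 8: C, bond orders sum to 2 (valence 4) → 2 H
  atom 9: C, bond orders sum to 1 (valence 4) → 3 H
  atom 10: aromatic c, 2 neighbours → 1 H
  atom 11: aromatic c, 3 neighbours → 0 H
  atom 12: C, bond orders sum to 4 (valence 4) → 0 H
  atom 13: N, bond orders sum to 3 (valence 3) → 0 H
  atom 14: aromatic c, 2 neighbours → 1 H
  atom 15: aromatic c, 3 neighbours → 0 H
  atom 16: aromatic c, 2 neighbours → 1 H
  atom 17: aromatic c, 2 neighbours → 1 H
  atom 18: aromatic c, 2 neighbours → 1 H
Totals → C:15, H:13, N:1, O:2.
In Hill order: C15H13NO2.

C15H13NO2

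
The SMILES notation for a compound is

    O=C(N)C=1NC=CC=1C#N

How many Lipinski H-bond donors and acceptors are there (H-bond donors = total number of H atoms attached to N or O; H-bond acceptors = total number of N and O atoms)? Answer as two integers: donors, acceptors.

Donors: find every N or O and count the H atoms it carries.
  atom 1 (O): bond orders sum to 2 → 0 H
  atom 3 (N): bond orders sum to 1 → 2 H
  atom 5 (N): bond orders sum to 2 → 1 H
  atom 10 (N): bond orders sum to 3 → 0 H
Lipinski HBD = 3.
Acceptors: N atoms = 3, O atoms = 1 → HBA = 4.

3, 4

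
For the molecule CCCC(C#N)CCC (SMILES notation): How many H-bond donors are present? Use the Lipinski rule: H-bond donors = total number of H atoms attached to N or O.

Donors: find every N or O and count the H atoms it carries.
  atom 6 (N): bond orders sum to 3 → 0 H
Lipinski HBD = 0.

0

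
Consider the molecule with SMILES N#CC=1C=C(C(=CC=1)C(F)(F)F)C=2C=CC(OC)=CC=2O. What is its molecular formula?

Walk through each heavy atom and fill implicit hydrogens from standard valence (C 4, N 3, O 2, S 2, halogen 1):
  atom 1: N, bond orders sum to 3 (valence 3) → 0 H
  atom 2: C, bond orders sum to 4 (valence 4) → 0 H
  atom 3: C, bond orders sum to 4 (valence 4) → 0 H
  atom 4: C, bond orders sum to 3 (valence 4) → 1 H
  atom 5: C, bond orders sum to 4 (valence 4) → 0 H
  atom 6: C, bond orders sum to 4 (valence 4) → 0 H
  atom 7: C, bond orders sum to 3 (valence 4) → 1 H
  atom 8: C, bond orders sum to 3 (valence 4) → 1 H
  atom 9: C, bond orders sum to 4 (valence 4) → 0 H
  atom 10: F (halogen, monovalent) → 0 H
  atom 11: F (halogen, monovalent) → 0 H
  atom 12: F (halogen, monovalent) → 0 H
  atom 13: C, bond orders sum to 4 (valence 4) → 0 H
  atom 14: C, bond orders sum to 3 (valence 4) → 1 H
  atom 15: C, bond orders sum to 3 (valence 4) → 1 H
  atom 16: C, bond orders sum to 4 (valence 4) → 0 H
  atom 17: O, bond orders sum to 2 (valence 2) → 0 H
  atom 18: C, bond orders sum to 1 (valence 4) → 3 H
  atom 19: C, bond orders sum to 3 (valence 4) → 1 H
  atom 20: C, bond orders sum to 4 (valence 4) → 0 H
  atom 21: O, bond orders sum to 1 (valence 2) → 1 H
Totals → C:15, H:10, F:3, N:1, O:2.
In Hill order: C15H10F3NO2.

C15H10F3NO2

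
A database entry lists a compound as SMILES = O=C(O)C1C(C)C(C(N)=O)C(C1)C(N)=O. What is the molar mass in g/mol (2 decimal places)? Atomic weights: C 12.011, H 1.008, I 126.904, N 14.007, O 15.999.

214.22 g/mol

First, the molecular formula is C9H14N2O4 (counting implicit H from valence).
  C: 9 × 12.011 = 108.099
  H: 14 × 1.008 = 14.112
  N: 2 × 14.007 = 28.014
  O: 4 × 15.999 = 63.996
Sum: 9×12.011 + 14×1.008 + 2×14.007 + 4×15.999 = 214.221 → 214.22 g/mol.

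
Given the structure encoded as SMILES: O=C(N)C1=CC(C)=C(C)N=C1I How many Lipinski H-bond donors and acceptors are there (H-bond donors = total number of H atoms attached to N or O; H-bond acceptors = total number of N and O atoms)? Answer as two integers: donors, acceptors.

Donors: find every N or O and count the H atoms it carries.
  atom 1 (O): bond orders sum to 2 → 0 H
  atom 3 (N): bond orders sum to 1 → 2 H
  atom 10 (N): bond orders sum to 3 → 0 H
Lipinski HBD = 2.
Acceptors: N atoms = 2, O atoms = 1 → HBA = 3.

2, 3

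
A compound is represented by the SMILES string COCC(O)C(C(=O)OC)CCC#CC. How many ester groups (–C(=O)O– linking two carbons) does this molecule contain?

1

The ester motif appears at heavy-atom position 7 in the SMILES.
Other groups present: 1 alkyne, 1 ether, 1 hydroxyl.
Ester count: 1.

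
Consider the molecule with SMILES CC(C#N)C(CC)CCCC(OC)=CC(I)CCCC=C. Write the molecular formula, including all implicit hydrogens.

Walk through each heavy atom and fill implicit hydrogens from standard valence (C 4, N 3, O 2, S 2, halogen 1):
  atom 1: C, bond orders sum to 1 (valence 4) → 3 H
  atom 2: C, bond orders sum to 3 (valence 4) → 1 H
  atom 3: C, bond orders sum to 4 (valence 4) → 0 H
  atom 4: N, bond orders sum to 3 (valence 3) → 0 H
  atom 5: C, bond orders sum to 3 (valence 4) → 1 H
  atom 6: C, bond orders sum to 2 (valence 4) → 2 H
  atom 7: C, bond orders sum to 1 (valence 4) → 3 H
  atom 8: C, bond orders sum to 2 (valence 4) → 2 H
  atom 9: C, bond orders sum to 2 (valence 4) → 2 H
  atom 10: C, bond orders sum to 2 (valence 4) → 2 H
  atom 11: C, bond orders sum to 4 (valence 4) → 0 H
  atom 12: O, bond orders sum to 2 (valence 2) → 0 H
  atom 13: C, bond orders sum to 1 (valence 4) → 3 H
  atom 14: C, bond orders sum to 3 (valence 4) → 1 H
  atom 15: C, bond orders sum to 3 (valence 4) → 1 H
  atom 16: I (halogen, monovalent) → 0 H
  atom 17: C, bond orders sum to 2 (valence 4) → 2 H
  atom 18: C, bond orders sum to 2 (valence 4) → 2 H
  atom 19: C, bond orders sum to 2 (valence 4) → 2 H
  atom 20: C, bond orders sum to 3 (valence 4) → 1 H
  atom 21: C, bond orders sum to 2 (valence 4) → 2 H
Totals → C:18, H:30, I:1, N:1, O:1.

C18H30INO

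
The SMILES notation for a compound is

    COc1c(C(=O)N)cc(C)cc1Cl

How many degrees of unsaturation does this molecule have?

Molecular formula: C9H10ClNO2.
DoU = (2C + 2 + N − H − X) / 2, where X is the halogen count and O/S are ignored.
    = (2·9 + 2 + 1 − 10 − 1) / 2 = 10 / 2 = 5.

5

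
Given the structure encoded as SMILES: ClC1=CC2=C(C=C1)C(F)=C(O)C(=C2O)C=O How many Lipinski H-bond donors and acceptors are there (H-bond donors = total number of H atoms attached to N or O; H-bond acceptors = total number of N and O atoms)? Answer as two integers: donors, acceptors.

Donors: find every N or O and count the H atoms it carries.
  atom 11 (O): bond orders sum to 1 → 1 H
  atom 14 (O): bond orders sum to 1 → 1 H
  atom 16 (O): bond orders sum to 2 → 0 H
Lipinski HBD = 2.
Acceptors: N atoms = 0, O atoms = 3 → HBA = 3.

2, 3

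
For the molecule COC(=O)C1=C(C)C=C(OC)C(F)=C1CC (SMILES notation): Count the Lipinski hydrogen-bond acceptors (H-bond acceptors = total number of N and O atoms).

3

N atoms: 0; O atoms: 3.
Lipinski HBA = 0 + 3 = 3.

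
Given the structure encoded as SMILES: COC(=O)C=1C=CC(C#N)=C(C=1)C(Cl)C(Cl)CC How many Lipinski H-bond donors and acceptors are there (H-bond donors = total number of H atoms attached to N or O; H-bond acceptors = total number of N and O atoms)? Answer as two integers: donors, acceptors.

0, 3

Donors: find every N or O and count the H atoms it carries.
  atom 2 (O): bond orders sum to 2 → 0 H
  atom 4 (O): bond orders sum to 2 → 0 H
  atom 10 (N): bond orders sum to 3 → 0 H
Lipinski HBD = 0.
Acceptors: N atoms = 1, O atoms = 2 → HBA = 3.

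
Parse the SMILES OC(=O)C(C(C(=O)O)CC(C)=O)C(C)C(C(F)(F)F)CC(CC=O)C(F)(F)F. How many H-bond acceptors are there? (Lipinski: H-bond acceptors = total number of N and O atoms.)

N atoms: 0; O atoms: 6.
Lipinski HBA = 0 + 6 = 6.

6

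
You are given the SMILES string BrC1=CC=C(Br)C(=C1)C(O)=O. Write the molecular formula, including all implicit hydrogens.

Walk through each heavy atom and fill implicit hydrogens from standard valence (C 4, N 3, O 2, S 2, halogen 1):
  atom 1: Br (halogen, monovalent) → 0 H
  atom 2: C, bond orders sum to 4 (valence 4) → 0 H
  atom 3: C, bond orders sum to 3 (valence 4) → 1 H
  atom 4: C, bond orders sum to 3 (valence 4) → 1 H
  atom 5: C, bond orders sum to 4 (valence 4) → 0 H
  atom 6: Br (halogen, monovalent) → 0 H
  atom 7: C, bond orders sum to 4 (valence 4) → 0 H
  atom 8: C, bond orders sum to 3 (valence 4) → 1 H
  atom 9: C, bond orders sum to 4 (valence 4) → 0 H
  atom 10: O, bond orders sum to 1 (valence 2) → 1 H
  atom 11: O, bond orders sum to 2 (valence 2) → 0 H
Totals → C:7, H:4, Br:2, O:2.

C7H4Br2O2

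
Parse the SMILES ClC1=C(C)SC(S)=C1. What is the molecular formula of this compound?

C5H5ClS2

Walk through each heavy atom and fill implicit hydrogens from standard valence (C 4, N 3, O 2, S 2, halogen 1):
  atom 1: Cl (halogen, monovalent) → 0 H
  atom 2: C, bond orders sum to 4 (valence 4) → 0 H
  atom 3: C, bond orders sum to 4 (valence 4) → 0 H
  atom 4: C, bond orders sum to 1 (valence 4) → 3 H
  atom 5: S, bond orders sum to 2 (valence 2) → 0 H
  atom 6: C, bond orders sum to 4 (valence 4) → 0 H
  atom 7: S, bond orders sum to 1 (valence 2) → 1 H
  atom 8: C, bond orders sum to 3 (valence 4) → 1 H
Totals → C:5, H:5, Cl:1, S:2.
In Hill order: C5H5ClS2.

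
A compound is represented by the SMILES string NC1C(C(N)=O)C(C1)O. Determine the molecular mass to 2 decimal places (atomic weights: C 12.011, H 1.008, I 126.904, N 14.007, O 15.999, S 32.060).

130.15 g/mol

First, the molecular formula is C5H10N2O2 (counting implicit H from valence).
  C: 5 × 12.011 = 60.055
  H: 10 × 1.008 = 10.080
  N: 2 × 14.007 = 28.014
  O: 2 × 15.999 = 31.998
Sum: 5×12.011 + 10×1.008 + 2×14.007 + 2×15.999 = 130.147 → 130.15 g/mol.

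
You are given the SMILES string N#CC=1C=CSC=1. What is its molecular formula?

C5H3NS

Walk through each heavy atom and fill implicit hydrogens from standard valence (C 4, N 3, O 2, S 2, halogen 1):
  atom 1: N, bond orders sum to 3 (valence 3) → 0 H
  atom 2: C, bond orders sum to 4 (valence 4) → 0 H
  atom 3: C, bond orders sum to 4 (valence 4) → 0 H
  atom 4: C, bond orders sum to 3 (valence 4) → 1 H
  atom 5: C, bond orders sum to 3 (valence 4) → 1 H
  atom 6: S, bond orders sum to 2 (valence 2) → 0 H
  atom 7: C, bond orders sum to 3 (valence 4) → 1 H
Totals → C:5, H:3, N:1, S:1.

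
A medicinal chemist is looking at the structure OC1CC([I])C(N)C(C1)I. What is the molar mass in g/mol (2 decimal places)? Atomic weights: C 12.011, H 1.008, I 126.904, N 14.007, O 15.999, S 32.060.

First, the molecular formula is C6H11I2NO (counting implicit H from valence).
  C: 6 × 12.011 = 72.066
  H: 11 × 1.008 = 11.088
  I: 2 × 126.904 = 253.808
  N: 1 × 14.007 = 14.007
  O: 1 × 15.999 = 15.999
Sum: 6×12.011 + 11×1.008 + 2×126.904 + 1×14.007 + 1×15.999 = 366.968 → 366.97 g/mol.

366.97 g/mol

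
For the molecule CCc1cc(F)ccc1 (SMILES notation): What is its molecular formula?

Walk through each heavy atom and fill implicit hydrogens from standard valence (C 4, N 3, O 2, S 2, halogen 1); for lowercase aromatic atoms, an aromatic c carries 1 H when it has two neighbours and 0 H with three, and aromatic n carries 0 H:
  atom 1: C, bond orders sum to 1 (valence 4) → 3 H
  atom 2: C, bond orders sum to 2 (valence 4) → 2 H
  atom 3: aromatic c, 3 neighbours → 0 H
  atom 4: aromatic c, 2 neighbours → 1 H
  atom 5: aromatic c, 3 neighbours → 0 H
  atom 6: F (halogen, monovalent) → 0 H
  atom 7: aromatic c, 2 neighbours → 1 H
  atom 8: aromatic c, 2 neighbours → 1 H
  atom 9: aromatic c, 2 neighbours → 1 H
Totals → C:8, H:9, F:1.

C8H9F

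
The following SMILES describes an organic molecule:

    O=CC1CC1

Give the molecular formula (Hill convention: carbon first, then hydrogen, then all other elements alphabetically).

C4H6O

Walk through each heavy atom and fill implicit hydrogens from standard valence (C 4, N 3, O 2, S 2, halogen 1):
  atom 1: O, bond orders sum to 2 (valence 2) → 0 H
  atom 2: C, bond orders sum to 3 (valence 4) → 1 H
  atom 3: C, bond orders sum to 3 (valence 4) → 1 H
  atom 4: C, bond orders sum to 2 (valence 4) → 2 H
  atom 5: C, bond orders sum to 2 (valence 4) → 2 H
Totals → C:4, H:6, O:1.
In Hill order: C4H6O.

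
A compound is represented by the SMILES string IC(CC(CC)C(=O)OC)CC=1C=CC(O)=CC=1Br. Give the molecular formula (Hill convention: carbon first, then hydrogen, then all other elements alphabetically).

Walk through each heavy atom and fill implicit hydrogens from standard valence (C 4, N 3, O 2, S 2, halogen 1):
  atom 1: I (halogen, monovalent) → 0 H
  atom 2: C, bond orders sum to 3 (valence 4) → 1 H
  atom 3: C, bond orders sum to 2 (valence 4) → 2 H
  atom 4: C, bond orders sum to 3 (valence 4) → 1 H
  atom 5: C, bond orders sum to 2 (valence 4) → 2 H
  atom 6: C, bond orders sum to 1 (valence 4) → 3 H
  atom 7: C, bond orders sum to 4 (valence 4) → 0 H
  atom 8: O, bond orders sum to 2 (valence 2) → 0 H
  atom 9: O, bond orders sum to 2 (valence 2) → 0 H
  atom 10: C, bond orders sum to 1 (valence 4) → 3 H
  atom 11: C, bond orders sum to 2 (valence 4) → 2 H
  atom 12: C, bond orders sum to 4 (valence 4) → 0 H
  atom 13: C, bond orders sum to 3 (valence 4) → 1 H
  atom 14: C, bond orders sum to 3 (valence 4) → 1 H
  atom 15: C, bond orders sum to 4 (valence 4) → 0 H
  atom 16: O, bond orders sum to 1 (valence 2) → 1 H
  atom 17: C, bond orders sum to 3 (valence 4) → 1 H
  atom 18: C, bond orders sum to 4 (valence 4) → 0 H
  atom 19: Br (halogen, monovalent) → 0 H
Totals → C:14, H:18, Br:1, I:1, O:3.

C14H18BrIO3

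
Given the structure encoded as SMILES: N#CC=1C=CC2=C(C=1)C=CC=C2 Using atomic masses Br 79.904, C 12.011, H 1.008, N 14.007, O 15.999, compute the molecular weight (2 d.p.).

153.18 g/mol

First, the molecular formula is C11H7N (counting implicit H from valence).
  C: 11 × 12.011 = 132.121
  H: 7 × 1.008 = 7.056
  N: 1 × 14.007 = 14.007
Sum: 11×12.011 + 7×1.008 + 1×14.007 = 153.184 → 153.18 g/mol.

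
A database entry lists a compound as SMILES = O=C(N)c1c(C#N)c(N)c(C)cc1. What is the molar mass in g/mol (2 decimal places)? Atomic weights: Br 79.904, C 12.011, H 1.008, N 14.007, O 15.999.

First, the molecular formula is C9H9N3O (counting implicit H from valence).
  C: 9 × 12.011 = 108.099
  H: 9 × 1.008 = 9.072
  N: 3 × 14.007 = 42.021
  O: 1 × 15.999 = 15.999
Sum: 9×12.011 + 9×1.008 + 3×14.007 + 1×15.999 = 175.191 → 175.19 g/mol.

175.19 g/mol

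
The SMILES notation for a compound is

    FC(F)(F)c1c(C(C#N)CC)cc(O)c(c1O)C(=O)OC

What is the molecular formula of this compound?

C13H12F3NO4

Walk through each heavy atom and fill implicit hydrogens from standard valence (C 4, N 3, O 2, S 2, halogen 1); for lowercase aromatic atoms, an aromatic c carries 1 H when it has two neighbours and 0 H with three, and aromatic n carries 0 H:
  atom 1: F (halogen, monovalent) → 0 H
  atom 2: C, bond orders sum to 4 (valence 4) → 0 H
  atom 3: F (halogen, monovalent) → 0 H
  atom 4: F (halogen, monovalent) → 0 H
  atom 5: aromatic c, 3 neighbours → 0 H
  atom 6: aromatic c, 3 neighbours → 0 H
  atom 7: C, bond orders sum to 3 (valence 4) → 1 H
  atom 8: C, bond orders sum to 4 (valence 4) → 0 H
  atom 9: N, bond orders sum to 3 (valence 3) → 0 H
  atom 10: C, bond orders sum to 2 (valence 4) → 2 H
  atom 11: C, bond orders sum to 1 (valence 4) → 3 H
  atom 12: aromatic c, 2 neighbours → 1 H
  atom 13: aromatic c, 3 neighbours → 0 H
  atom 14: O, bond orders sum to 1 (valence 2) → 1 H
  atom 15: aromatic c, 3 neighbours → 0 H
  atom 16: aromatic c, 3 neighbours → 0 H
  atom 17: O, bond orders sum to 1 (valence 2) → 1 H
  atom 18: C, bond orders sum to 4 (valence 4) → 0 H
  atom 19: O, bond orders sum to 2 (valence 2) → 0 H
  atom 20: O, bond orders sum to 2 (valence 2) → 0 H
  atom 21: C, bond orders sum to 1 (valence 4) → 3 H
Totals → C:13, H:12, F:3, N:1, O:4.
In Hill order: C13H12F3NO4.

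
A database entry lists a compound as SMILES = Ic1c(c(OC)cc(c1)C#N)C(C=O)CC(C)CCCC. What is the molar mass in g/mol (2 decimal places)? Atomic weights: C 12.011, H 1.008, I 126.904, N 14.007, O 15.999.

399.27 g/mol

First, the molecular formula is C17H22INO2 (counting implicit H from valence).
  C: 17 × 12.011 = 204.187
  H: 22 × 1.008 = 22.176
  I: 1 × 126.904 = 126.904
  N: 1 × 14.007 = 14.007
  O: 2 × 15.999 = 31.998
Sum: 17×12.011 + 22×1.008 + 1×126.904 + 1×14.007 + 2×15.999 = 399.272 → 399.27 g/mol.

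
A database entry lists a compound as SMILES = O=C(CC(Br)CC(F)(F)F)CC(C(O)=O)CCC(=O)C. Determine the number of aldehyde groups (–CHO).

0

Scan the SMILES for the aldehyde motif — none present.
Groups that are present: 1 carboxylic acid, 2 ketone.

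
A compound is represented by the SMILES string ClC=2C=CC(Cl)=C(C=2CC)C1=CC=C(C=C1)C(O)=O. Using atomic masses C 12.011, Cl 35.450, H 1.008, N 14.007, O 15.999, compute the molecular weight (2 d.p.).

295.16 g/mol

First, the molecular formula is C15H12Cl2O2 (counting implicit H from valence).
  C: 15 × 12.011 = 180.165
  Cl: 2 × 35.450 = 70.900
  H: 12 × 1.008 = 12.096
  O: 2 × 15.999 = 31.998
Sum: 15×12.011 + 2×35.450 + 12×1.008 + 2×15.999 = 295.159 → 295.16 g/mol.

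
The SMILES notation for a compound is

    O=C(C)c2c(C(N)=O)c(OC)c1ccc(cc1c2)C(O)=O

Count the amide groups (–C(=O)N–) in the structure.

1

The amide motif appears at heavy-atom position 6 in the SMILES.
Other groups present: 1 carboxylic acid, 1 ether, 1 ketone.
Amide count: 1.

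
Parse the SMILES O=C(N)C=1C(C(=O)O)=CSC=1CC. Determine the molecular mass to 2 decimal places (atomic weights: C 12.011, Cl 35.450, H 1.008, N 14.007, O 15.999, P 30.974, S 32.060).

First, the molecular formula is C8H9NO3S (counting implicit H from valence).
  C: 8 × 12.011 = 96.088
  H: 9 × 1.008 = 9.072
  N: 1 × 14.007 = 14.007
  O: 3 × 15.999 = 47.997
  S: 1 × 32.060 = 32.060
Sum: 8×12.011 + 9×1.008 + 1×14.007 + 3×15.999 + 1×32.060 = 199.224 → 199.22 g/mol.

199.22 g/mol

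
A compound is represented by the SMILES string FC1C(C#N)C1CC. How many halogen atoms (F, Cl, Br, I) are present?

Halogen atoms appear at heavy-atom position 1 (1×F).
Other groups present: 1 nitrile.
Halogen count: 1.

1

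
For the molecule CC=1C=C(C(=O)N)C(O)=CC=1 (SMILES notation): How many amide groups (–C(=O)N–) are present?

The amide motif appears at heavy-atom position 5 in the SMILES.
Other groups present: 1 hydroxyl.
Amide count: 1.

1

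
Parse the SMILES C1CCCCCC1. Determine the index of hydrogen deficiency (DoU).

Degree of unsaturation = (number of rings) + (number of π bonds).
Ring closures in the SMILES: 1.
π bonds: none → 0 DoU from unsaturation.
Total DoU = 1 + 0 = 1.

1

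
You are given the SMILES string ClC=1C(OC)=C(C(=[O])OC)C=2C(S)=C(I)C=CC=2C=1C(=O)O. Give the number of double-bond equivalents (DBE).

9

Degree of unsaturation = (number of rings) + (number of π bonds).
Ring closures in the SMILES: 2.
π bonds: 7 double bonds (each 1 DoU) → 7 DoU from unsaturation.
Total DoU = 2 + 7 = 9.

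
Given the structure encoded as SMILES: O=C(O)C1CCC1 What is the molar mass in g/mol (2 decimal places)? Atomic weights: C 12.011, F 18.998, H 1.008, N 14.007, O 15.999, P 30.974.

100.12 g/mol

First, the molecular formula is C5H8O2 (counting implicit H from valence).
  C: 5 × 12.011 = 60.055
  H: 8 × 1.008 = 8.064
  O: 2 × 15.999 = 31.998
Sum: 5×12.011 + 8×1.008 + 2×15.999 = 100.117 → 100.12 g/mol.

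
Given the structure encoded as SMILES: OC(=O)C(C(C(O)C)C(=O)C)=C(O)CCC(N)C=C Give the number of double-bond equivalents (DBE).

Molecular formula: C13H21NO5.
DoU = (2C + 2 + N − H − X) / 2, where X is the halogen count and O/S are ignored.
    = (2·13 + 2 + 1 − 21 − 0) / 2 = 8 / 2 = 4.

4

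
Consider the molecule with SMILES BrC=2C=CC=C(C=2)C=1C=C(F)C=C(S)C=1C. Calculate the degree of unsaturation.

Molecular formula: C13H10BrFS.
DoU = (2C + 2 + N − H − X) / 2, where X is the halogen count and O/S are ignored.
    = (2·13 + 2 + 0 − 10 − 2) / 2 = 16 / 2 = 8.

8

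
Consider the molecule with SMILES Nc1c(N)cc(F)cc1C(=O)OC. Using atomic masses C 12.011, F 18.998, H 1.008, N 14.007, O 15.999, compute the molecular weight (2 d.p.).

184.17 g/mol

First, the molecular formula is C8H9FN2O2 (counting implicit H from valence).
  C: 8 × 12.011 = 96.088
  F: 1 × 18.998 = 18.998
  H: 9 × 1.008 = 9.072
  N: 2 × 14.007 = 28.014
  O: 2 × 15.999 = 31.998
Sum: 8×12.011 + 1×18.998 + 9×1.008 + 2×14.007 + 2×15.999 = 184.170 → 184.17 g/mol.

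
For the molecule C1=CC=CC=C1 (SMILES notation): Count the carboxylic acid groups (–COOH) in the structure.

Scan the SMILES for the carboxylic acid motif — none present.

0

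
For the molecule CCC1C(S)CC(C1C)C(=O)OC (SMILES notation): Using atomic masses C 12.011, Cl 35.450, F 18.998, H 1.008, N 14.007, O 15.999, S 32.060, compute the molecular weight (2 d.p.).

202.31 g/mol

First, the molecular formula is C10H18O2S (counting implicit H from valence).
  C: 10 × 12.011 = 120.110
  H: 18 × 1.008 = 18.144
  O: 2 × 15.999 = 31.998
  S: 1 × 32.060 = 32.060
Sum: 10×12.011 + 18×1.008 + 2×15.999 + 1×32.060 = 202.312 → 202.31 g/mol.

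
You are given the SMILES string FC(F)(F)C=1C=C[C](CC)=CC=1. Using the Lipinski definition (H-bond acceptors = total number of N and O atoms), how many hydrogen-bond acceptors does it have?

N atoms: 0; O atoms: 0.
Lipinski HBA = 0 + 0 = 0.

0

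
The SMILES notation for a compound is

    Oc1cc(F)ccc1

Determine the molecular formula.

Walk through each heavy atom and fill implicit hydrogens from standard valence (C 4, N 3, O 2, S 2, halogen 1); for lowercase aromatic atoms, an aromatic c carries 1 H when it has two neighbours and 0 H with three, and aromatic n carries 0 H:
  atom 1: O, bond orders sum to 1 (valence 2) → 1 H
  atom 2: aromatic c, 3 neighbours → 0 H
  atom 3: aromatic c, 2 neighbours → 1 H
  atom 4: aromatic c, 3 neighbours → 0 H
  atom 5: F (halogen, monovalent) → 0 H
  atom 6: aromatic c, 2 neighbours → 1 H
  atom 7: aromatic c, 2 neighbours → 1 H
  atom 8: aromatic c, 2 neighbours → 1 H
Totals → C:6, H:5, F:1, O:1.
In Hill order: C6H5FO.

C6H5FO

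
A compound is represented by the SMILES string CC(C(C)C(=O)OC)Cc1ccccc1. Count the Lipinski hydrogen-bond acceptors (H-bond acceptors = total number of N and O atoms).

N atoms: 0; O atoms: 2.
Lipinski HBA = 0 + 2 = 2.

2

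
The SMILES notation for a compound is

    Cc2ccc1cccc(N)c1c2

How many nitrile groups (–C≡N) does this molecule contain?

Scan the SMILES for the nitrile motif — none present.
Groups that are present: 1 primary amine.

0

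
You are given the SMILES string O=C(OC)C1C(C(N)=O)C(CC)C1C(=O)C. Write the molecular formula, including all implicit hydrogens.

C11H17NO4

Walk through each heavy atom and fill implicit hydrogens from standard valence (C 4, N 3, O 2, S 2, halogen 1):
  atom 1: O, bond orders sum to 2 (valence 2) → 0 H
  atom 2: C, bond orders sum to 4 (valence 4) → 0 H
  atom 3: O, bond orders sum to 2 (valence 2) → 0 H
  atom 4: C, bond orders sum to 1 (valence 4) → 3 H
  atom 5: C, bond orders sum to 3 (valence 4) → 1 H
  atom 6: C, bond orders sum to 3 (valence 4) → 1 H
  atom 7: C, bond orders sum to 4 (valence 4) → 0 H
  atom 8: N, bond orders sum to 1 (valence 3) → 2 H
  atom 9: O, bond orders sum to 2 (valence 2) → 0 H
  atom 10: C, bond orders sum to 3 (valence 4) → 1 H
  atom 11: C, bond orders sum to 2 (valence 4) → 2 H
  atom 12: C, bond orders sum to 1 (valence 4) → 3 H
  atom 13: C, bond orders sum to 3 (valence 4) → 1 H
  atom 14: C, bond orders sum to 4 (valence 4) → 0 H
  atom 15: O, bond orders sum to 2 (valence 2) → 0 H
  atom 16: C, bond orders sum to 1 (valence 4) → 3 H
Totals → C:11, H:17, N:1, O:4.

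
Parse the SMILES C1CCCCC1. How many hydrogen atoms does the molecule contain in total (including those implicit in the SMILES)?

Walk through each heavy atom and fill implicit hydrogens from standard valence (C 4, N 3, O 2, S 2, halogen 1):
  atom 1: C, bond orders sum to 2 (valence 4) → 2 H
  atom 2: C, bond orders sum to 2 (valence 4) → 2 H
  atom 3: C, bond orders sum to 2 (valence 4) → 2 H
  atom 4: C, bond orders sum to 2 (valence 4) → 2 H
  atom 5: C, bond orders sum to 2 (valence 4) → 2 H
  atom 6: C, bond orders sum to 2 (valence 4) → 2 H
Total hydrogens: 12.

12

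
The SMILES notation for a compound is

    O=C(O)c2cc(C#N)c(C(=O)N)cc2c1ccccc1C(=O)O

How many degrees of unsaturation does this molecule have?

Molecular formula: C16H10N2O5.
DoU = (2C + 2 + N − H − X) / 2, where X is the halogen count and O/S are ignored.
    = (2·16 + 2 + 2 − 10 − 0) / 2 = 26 / 2 = 13.

13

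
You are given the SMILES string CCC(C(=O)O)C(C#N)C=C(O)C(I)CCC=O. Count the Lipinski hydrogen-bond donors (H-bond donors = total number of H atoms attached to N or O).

Donors: find every N or O and count the H atoms it carries.
  atom 5 (O): bond orders sum to 2 → 0 H
  atom 6 (O): bond orders sum to 1 → 1 H
  atom 9 (N): bond orders sum to 3 → 0 H
  atom 12 (O): bond orders sum to 1 → 1 H
  atom 18 (O): bond orders sum to 2 → 0 H
Lipinski HBD = 2.

2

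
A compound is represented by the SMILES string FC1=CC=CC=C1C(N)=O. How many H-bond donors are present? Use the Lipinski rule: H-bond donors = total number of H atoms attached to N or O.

Donors: find every N or O and count the H atoms it carries.
  atom 9 (N): bond orders sum to 1 → 2 H
  atom 10 (O): bond orders sum to 2 → 0 H
Lipinski HBD = 2.

2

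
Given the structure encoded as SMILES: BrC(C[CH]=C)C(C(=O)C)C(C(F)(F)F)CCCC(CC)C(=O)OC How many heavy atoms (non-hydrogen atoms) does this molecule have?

24

Every atom symbol written in the SMILES (organic subset) is one heavy atom; implicit H are not written.
Heavy atoms by element → Br:1, C:17, F:3, O:3.
Total: 24.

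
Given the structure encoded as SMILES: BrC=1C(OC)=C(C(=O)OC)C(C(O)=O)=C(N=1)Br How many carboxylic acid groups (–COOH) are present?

1

The carboxylic acid motif appears at heavy-atom position 12 in the SMILES.
Other groups present: 1 ester, 1 ether.
Carboxylic acid count: 1.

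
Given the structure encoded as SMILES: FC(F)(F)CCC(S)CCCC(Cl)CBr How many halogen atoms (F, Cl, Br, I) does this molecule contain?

5

Halogen atoms appear at heavy-atom positions 1, 3, 4, 13, 15 (1×Br, 1×Cl, 3×F).
Other groups present: 1 thiol.
Halogen count: 5.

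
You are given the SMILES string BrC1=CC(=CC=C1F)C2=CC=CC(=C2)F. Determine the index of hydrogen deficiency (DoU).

8

Degree of unsaturation = (number of rings) + (number of π bonds).
Ring closures in the SMILES: 2.
π bonds: 6 double bonds (each 1 DoU) → 6 DoU from unsaturation.
Total DoU = 2 + 6 = 8.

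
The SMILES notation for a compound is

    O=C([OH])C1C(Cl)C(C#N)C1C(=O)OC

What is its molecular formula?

Walk through each heavy atom and fill implicit hydrogens from standard valence (C 4, N 3, O 2, S 2, halogen 1):
  atom 1: O, bond orders sum to 2 (valence 2) → 0 H
  atom 2: C, bond orders sum to 4 (valence 4) → 0 H
  atom 3: O with explicit H count 1
  atom 4: C, bond orders sum to 3 (valence 4) → 1 H
  atom 5: C, bond orders sum to 3 (valence 4) → 1 H
  atom 6: Cl (halogen, monovalent) → 0 H
  atom 7: C, bond orders sum to 3 (valence 4) → 1 H
  atom 8: C, bond orders sum to 4 (valence 4) → 0 H
  atom 9: N, bond orders sum to 3 (valence 3) → 0 H
  atom 10: C, bond orders sum to 3 (valence 4) → 1 H
  atom 11: C, bond orders sum to 4 (valence 4) → 0 H
  atom 12: O, bond orders sum to 2 (valence 2) → 0 H
  atom 13: O, bond orders sum to 2 (valence 2) → 0 H
  atom 14: C, bond orders sum to 1 (valence 4) → 3 H
Totals → C:8, H:8, Cl:1, N:1, O:4.

C8H8ClNO4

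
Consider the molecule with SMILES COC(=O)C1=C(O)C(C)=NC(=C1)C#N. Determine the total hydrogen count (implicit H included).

8

Walk through each heavy atom and fill implicit hydrogens from standard valence (C 4, N 3, O 2, S 2, halogen 1):
  atom 1: C, bond orders sum to 1 (valence 4) → 3 H
  atom 2: O, bond orders sum to 2 (valence 2) → 0 H
  atom 3: C, bond orders sum to 4 (valence 4) → 0 H
  atom 4: O, bond orders sum to 2 (valence 2) → 0 H
  atom 5: C, bond orders sum to 4 (valence 4) → 0 H
  atom 6: C, bond orders sum to 4 (valence 4) → 0 H
  atom 7: O, bond orders sum to 1 (valence 2) → 1 H
  atom 8: C, bond orders sum to 4 (valence 4) → 0 H
  atom 9: C, bond orders sum to 1 (valence 4) → 3 H
  atom 10: N, bond orders sum to 3 (valence 3) → 0 H
  atom 11: C, bond orders sum to 4 (valence 4) → 0 H
  atom 12: C, bond orders sum to 3 (valence 4) → 1 H
  atom 13: C, bond orders sum to 4 (valence 4) → 0 H
  atom 14: N, bond orders sum to 3 (valence 3) → 0 H
Total hydrogens: 8.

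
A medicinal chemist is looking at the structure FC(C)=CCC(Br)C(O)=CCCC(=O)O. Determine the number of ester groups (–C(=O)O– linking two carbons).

0

Scan the SMILES for the ester motif — none present.
Groups that are present: 2 alkene, 1 carboxylic acid, 1 hydroxyl.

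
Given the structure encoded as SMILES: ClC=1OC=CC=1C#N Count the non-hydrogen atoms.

8

Every atom symbol written in the SMILES (organic subset) is one heavy atom; implicit H are not written.
Heavy atoms by element → C:5, Cl:1, N:1, O:1.
Total: 8.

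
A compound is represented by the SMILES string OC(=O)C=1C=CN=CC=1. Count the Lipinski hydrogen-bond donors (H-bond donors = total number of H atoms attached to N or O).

1

Donors: find every N or O and count the H atoms it carries.
  atom 1 (O): bond orders sum to 1 → 1 H
  atom 3 (O): bond orders sum to 2 → 0 H
  atom 7 (N): bond orders sum to 3 → 0 H
Lipinski HBD = 1.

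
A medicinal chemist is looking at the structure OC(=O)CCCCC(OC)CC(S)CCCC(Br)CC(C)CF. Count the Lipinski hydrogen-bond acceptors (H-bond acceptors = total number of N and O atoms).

N atoms: 0; O atoms: 3.
Lipinski HBA = 0 + 3 = 3.

3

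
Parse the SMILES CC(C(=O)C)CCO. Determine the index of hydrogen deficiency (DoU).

Molecular formula: C6H12O2.
DoU = (2C + 2 + N − H − X) / 2, where X is the halogen count and O/S are ignored.
    = (2·6 + 2 + 0 − 12 − 0) / 2 = 2 / 2 = 1.

1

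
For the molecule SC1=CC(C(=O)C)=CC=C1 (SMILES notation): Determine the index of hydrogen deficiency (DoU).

5

Molecular formula: C8H8OS.
DoU = (2C + 2 + N − H − X) / 2, where X is the halogen count and O/S are ignored.
    = (2·8 + 2 + 0 − 8 − 0) / 2 = 10 / 2 = 5.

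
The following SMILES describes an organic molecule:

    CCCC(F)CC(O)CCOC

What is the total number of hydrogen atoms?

Walk through each heavy atom and fill implicit hydrogens from standard valence (C 4, N 3, O 2, S 2, halogen 1):
  atom 1: C, bond orders sum to 1 (valence 4) → 3 H
  atom 2: C, bond orders sum to 2 (valence 4) → 2 H
  atom 3: C, bond orders sum to 2 (valence 4) → 2 H
  atom 4: C, bond orders sum to 3 (valence 4) → 1 H
  atom 5: F (halogen, monovalent) → 0 H
  atom 6: C, bond orders sum to 2 (valence 4) → 2 H
  atom 7: C, bond orders sum to 3 (valence 4) → 1 H
  atom 8: O, bond orders sum to 1 (valence 2) → 1 H
  atom 9: C, bond orders sum to 2 (valence 4) → 2 H
  atom 10: C, bond orders sum to 2 (valence 4) → 2 H
  atom 11: O, bond orders sum to 2 (valence 2) → 0 H
  atom 12: C, bond orders sum to 1 (valence 4) → 3 H
Total hydrogens: 19.

19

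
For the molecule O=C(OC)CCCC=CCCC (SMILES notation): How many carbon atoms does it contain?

10

Count every carbon token in the SMILES (each C, including those in ring-closure positions and inside branches).
Carbon count: 10.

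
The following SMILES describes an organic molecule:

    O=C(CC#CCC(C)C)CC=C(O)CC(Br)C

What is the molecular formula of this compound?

Walk through each heavy atom and fill implicit hydrogens from standard valence (C 4, N 3, O 2, S 2, halogen 1):
  atom 1: O, bond orders sum to 2 (valence 2) → 0 H
  atom 2: C, bond orders sum to 4 (valence 4) → 0 H
  atom 3: C, bond orders sum to 2 (valence 4) → 2 H
  atom 4: C, bond orders sum to 4 (valence 4) → 0 H
  atom 5: C, bond orders sum to 4 (valence 4) → 0 H
  atom 6: C, bond orders sum to 2 (valence 4) → 2 H
  atom 7: C, bond orders sum to 3 (valence 4) → 1 H
  atom 8: C, bond orders sum to 1 (valence 4) → 3 H
  atom 9: C, bond orders sum to 1 (valence 4) → 3 H
  atom 10: C, bond orders sum to 2 (valence 4) → 2 H
  atom 11: C, bond orders sum to 3 (valence 4) → 1 H
  atom 12: C, bond orders sum to 4 (valence 4) → 0 H
  atom 13: O, bond orders sum to 1 (valence 2) → 1 H
  atom 14: C, bond orders sum to 2 (valence 4) → 2 H
  atom 15: C, bond orders sum to 3 (valence 4) → 1 H
  atom 16: Br (halogen, monovalent) → 0 H
  atom 17: C, bond orders sum to 1 (valence 4) → 3 H
Totals → C:14, H:21, Br:1, O:2.
In Hill order: C14H21BrO2.

C14H21BrO2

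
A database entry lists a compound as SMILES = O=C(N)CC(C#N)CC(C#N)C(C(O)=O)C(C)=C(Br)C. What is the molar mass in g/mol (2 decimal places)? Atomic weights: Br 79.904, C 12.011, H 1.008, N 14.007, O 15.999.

First, the molecular formula is C13H16BrN3O3 (counting implicit H from valence).
  Br: 1 × 79.904 = 79.904
  C: 13 × 12.011 = 156.143
  H: 16 × 1.008 = 16.128
  N: 3 × 14.007 = 42.021
  O: 3 × 15.999 = 47.997
Sum: 1×79.904 + 13×12.011 + 16×1.008 + 3×14.007 + 3×15.999 = 342.193 → 342.19 g/mol.

342.19 g/mol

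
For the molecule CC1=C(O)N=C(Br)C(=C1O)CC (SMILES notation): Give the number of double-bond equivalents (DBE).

4

Molecular formula: C8H10BrNO2.
DoU = (2C + 2 + N − H − X) / 2, where X is the halogen count and O/S are ignored.
    = (2·8 + 2 + 1 − 10 − 1) / 2 = 8 / 2 = 4.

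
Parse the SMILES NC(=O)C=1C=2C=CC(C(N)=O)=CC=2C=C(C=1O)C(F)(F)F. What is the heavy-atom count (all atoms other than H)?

21

Every atom symbol written in the SMILES (organic subset) is one heavy atom; implicit H are not written.
Heavy atoms by element → C:13, F:3, N:2, O:3.
Total: 21.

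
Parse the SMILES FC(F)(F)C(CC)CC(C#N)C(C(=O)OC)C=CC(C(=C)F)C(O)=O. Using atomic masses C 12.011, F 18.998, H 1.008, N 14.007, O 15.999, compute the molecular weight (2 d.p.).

First, the molecular formula is C16H19F4NO4 (counting implicit H from valence).
  C: 16 × 12.011 = 192.176
  F: 4 × 18.998 = 75.992
  H: 19 × 1.008 = 19.152
  N: 1 × 14.007 = 14.007
  O: 4 × 15.999 = 63.996
Sum: 16×12.011 + 4×18.998 + 19×1.008 + 1×14.007 + 4×15.999 = 365.323 → 365.32 g/mol.

365.32 g/mol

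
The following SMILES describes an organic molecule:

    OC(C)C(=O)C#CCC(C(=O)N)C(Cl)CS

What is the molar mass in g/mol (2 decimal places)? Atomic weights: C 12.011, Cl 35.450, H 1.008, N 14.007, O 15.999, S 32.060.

263.74 g/mol

First, the molecular formula is C10H14ClNO3S (counting implicit H from valence).
  C: 10 × 12.011 = 120.110
  Cl: 1 × 35.450 = 35.450
  H: 14 × 1.008 = 14.112
  N: 1 × 14.007 = 14.007
  O: 3 × 15.999 = 47.997
  S: 1 × 32.060 = 32.060
Sum: 10×12.011 + 1×35.450 + 14×1.008 + 1×14.007 + 3×15.999 + 1×32.060 = 263.736 → 263.74 g/mol.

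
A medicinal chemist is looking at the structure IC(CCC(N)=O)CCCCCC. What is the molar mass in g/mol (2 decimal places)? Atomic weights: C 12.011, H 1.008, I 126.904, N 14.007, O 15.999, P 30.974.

297.18 g/mol

First, the molecular formula is C10H20INO (counting implicit H from valence).
  C: 10 × 12.011 = 120.110
  H: 20 × 1.008 = 20.160
  I: 1 × 126.904 = 126.904
  N: 1 × 14.007 = 14.007
  O: 1 × 15.999 = 15.999
Sum: 10×12.011 + 20×1.008 + 1×126.904 + 1×14.007 + 1×15.999 = 297.180 → 297.18 g/mol.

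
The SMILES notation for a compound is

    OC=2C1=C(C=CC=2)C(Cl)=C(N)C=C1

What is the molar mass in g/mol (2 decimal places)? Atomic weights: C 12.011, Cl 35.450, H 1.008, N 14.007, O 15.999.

First, the molecular formula is C10H8ClNO (counting implicit H from valence).
  C: 10 × 12.011 = 120.110
  Cl: 1 × 35.450 = 35.450
  H: 8 × 1.008 = 8.064
  N: 1 × 14.007 = 14.007
  O: 1 × 15.999 = 15.999
Sum: 10×12.011 + 1×35.450 + 8×1.008 + 1×14.007 + 1×15.999 = 193.630 → 193.63 g/mol.

193.63 g/mol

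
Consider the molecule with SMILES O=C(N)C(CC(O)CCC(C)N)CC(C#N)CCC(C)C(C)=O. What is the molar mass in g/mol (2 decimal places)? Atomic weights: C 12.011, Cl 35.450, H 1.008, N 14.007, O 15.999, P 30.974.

325.45 g/mol

First, the molecular formula is C17H31N3O3 (counting implicit H from valence).
  C: 17 × 12.011 = 204.187
  H: 31 × 1.008 = 31.248
  N: 3 × 14.007 = 42.021
  O: 3 × 15.999 = 47.997
Sum: 17×12.011 + 31×1.008 + 3×14.007 + 3×15.999 = 325.453 → 325.45 g/mol.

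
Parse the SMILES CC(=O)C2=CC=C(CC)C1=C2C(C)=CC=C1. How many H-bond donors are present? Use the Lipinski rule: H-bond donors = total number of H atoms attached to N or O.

0

Donors: find every N or O and count the H atoms it carries.
  atom 3 (O): bond orders sum to 2 → 0 H
Lipinski HBD = 0.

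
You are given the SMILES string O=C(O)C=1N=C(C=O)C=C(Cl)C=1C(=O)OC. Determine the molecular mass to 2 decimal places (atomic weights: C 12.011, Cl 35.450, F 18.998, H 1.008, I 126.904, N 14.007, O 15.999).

First, the molecular formula is C9H6ClNO5 (counting implicit H from valence).
  C: 9 × 12.011 = 108.099
  Cl: 1 × 35.450 = 35.450
  H: 6 × 1.008 = 6.048
  N: 1 × 14.007 = 14.007
  O: 5 × 15.999 = 79.995
Sum: 9×12.011 + 1×35.450 + 6×1.008 + 1×14.007 + 5×15.999 = 243.599 → 243.60 g/mol.

243.60 g/mol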